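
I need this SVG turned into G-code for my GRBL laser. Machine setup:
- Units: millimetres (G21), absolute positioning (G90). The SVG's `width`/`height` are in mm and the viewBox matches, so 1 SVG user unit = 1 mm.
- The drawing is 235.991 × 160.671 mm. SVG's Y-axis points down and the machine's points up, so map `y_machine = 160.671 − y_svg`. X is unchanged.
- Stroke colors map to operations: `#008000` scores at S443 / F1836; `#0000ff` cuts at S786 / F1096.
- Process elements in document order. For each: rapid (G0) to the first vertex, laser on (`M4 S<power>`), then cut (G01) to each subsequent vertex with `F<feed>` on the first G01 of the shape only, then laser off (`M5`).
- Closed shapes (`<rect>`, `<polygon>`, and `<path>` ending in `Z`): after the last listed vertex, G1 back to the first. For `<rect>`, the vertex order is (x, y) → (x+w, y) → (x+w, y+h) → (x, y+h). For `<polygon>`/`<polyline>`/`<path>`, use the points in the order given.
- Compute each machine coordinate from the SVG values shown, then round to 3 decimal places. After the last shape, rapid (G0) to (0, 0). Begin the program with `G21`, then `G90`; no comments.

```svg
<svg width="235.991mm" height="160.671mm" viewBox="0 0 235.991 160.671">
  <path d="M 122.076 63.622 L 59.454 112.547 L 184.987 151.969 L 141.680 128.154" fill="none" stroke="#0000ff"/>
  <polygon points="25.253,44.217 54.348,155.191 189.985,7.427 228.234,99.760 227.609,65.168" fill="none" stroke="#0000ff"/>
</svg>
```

1 u = 1 mm; y_m = 160.671 − y.

[1] `<path>` open polyline, #0000ff→cut S786 F1096: (122.076,97.049) → (59.454,48.124) → (184.987,8.702) → (141.680,32.517)

[2] `<polygon>` closed polygon, #0000ff→cut S786 F1096: (25.253,116.454) → (54.348,5.480) → (189.985,153.244) → (228.234,60.911) → (227.609,95.503) → (25.253,116.454) (closed)

G21
G90
G0 X122.076 Y97.049
M4 S786
G01 X59.454 Y48.124 F1096
G01 X184.987 Y8.702
G01 X141.680 Y32.517
M5
G0 X25.253 Y116.454
M4 S786
G01 X54.348 Y5.480 F1096
G01 X189.985 Y153.244
G01 X228.234 Y60.911
G01 X227.609 Y95.503
G01 X25.253 Y116.454
M5
G0 X0.000 Y0.000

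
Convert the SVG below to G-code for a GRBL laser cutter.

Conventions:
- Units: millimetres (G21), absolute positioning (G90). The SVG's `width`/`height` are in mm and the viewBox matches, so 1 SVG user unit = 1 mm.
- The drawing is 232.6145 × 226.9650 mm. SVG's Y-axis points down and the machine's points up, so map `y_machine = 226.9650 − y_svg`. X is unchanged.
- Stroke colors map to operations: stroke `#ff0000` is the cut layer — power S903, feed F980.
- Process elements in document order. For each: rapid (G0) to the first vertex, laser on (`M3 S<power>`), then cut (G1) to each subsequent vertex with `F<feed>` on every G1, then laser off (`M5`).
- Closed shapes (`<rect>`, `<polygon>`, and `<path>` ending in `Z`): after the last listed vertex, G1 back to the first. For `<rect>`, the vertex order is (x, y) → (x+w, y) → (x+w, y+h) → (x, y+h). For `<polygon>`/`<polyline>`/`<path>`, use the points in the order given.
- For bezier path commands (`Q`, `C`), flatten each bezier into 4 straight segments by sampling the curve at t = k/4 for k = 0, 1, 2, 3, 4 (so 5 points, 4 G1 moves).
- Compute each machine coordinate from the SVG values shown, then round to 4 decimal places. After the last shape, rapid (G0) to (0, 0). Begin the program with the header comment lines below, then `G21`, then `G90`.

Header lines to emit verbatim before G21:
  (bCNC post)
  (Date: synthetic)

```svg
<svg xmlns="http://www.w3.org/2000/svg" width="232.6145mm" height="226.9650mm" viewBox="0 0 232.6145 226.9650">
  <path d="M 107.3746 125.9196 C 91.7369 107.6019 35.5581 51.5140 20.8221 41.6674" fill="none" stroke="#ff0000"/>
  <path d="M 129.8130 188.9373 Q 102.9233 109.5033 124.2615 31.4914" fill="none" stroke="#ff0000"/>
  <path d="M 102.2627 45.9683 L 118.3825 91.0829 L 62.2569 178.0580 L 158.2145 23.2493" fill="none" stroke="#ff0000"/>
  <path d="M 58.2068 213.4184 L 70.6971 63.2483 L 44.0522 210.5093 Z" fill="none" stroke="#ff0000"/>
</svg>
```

1 u = 1 mm; y_m = 226.9650 − y.

[1] `<path>` cubic bezier, #ff0000→cut S903 F980: (107.3746,101.0454) → (89.3259,120.5529) → (63.7602,146.3482) → (38.3636,170.5551) → (20.8221,185.2976)

[2] `<path>` quadratic bezier, #ff0000→cut S903 F980: (129.8130,38.0277) → (119.3824,77.6558) → (114.9803,117.1062) → (116.6066,156.3788) → (124.2615,195.4736)

[3] `<path>` open polyline, #ff0000→cut S903 F980: (102.2627,180.9967) → (118.3825,135.8821) → (62.2569,48.9070) → (158.2145,203.7157)

[4] `<path>` closed polygon, #ff0000→cut S903 F980: (58.2068,13.5466) → (70.6971,163.7167) → (44.0522,16.4557) → (58.2068,13.5466) (closed)

(bCNC post)
(Date: synthetic)
G21
G90
G0 X107.3746 Y101.0454
M3 S903
G1 X89.3259 Y120.5529 F980
G1 X63.7602 Y146.3482 F980
G1 X38.3636 Y170.5551 F980
G1 X20.8221 Y185.2976 F980
M5
G0 X129.8130 Y38.0277
M3 S903
G1 X119.3824 Y77.6558 F980
G1 X114.9803 Y117.1062 F980
G1 X116.6066 Y156.3788 F980
G1 X124.2615 Y195.4736 F980
M5
G0 X102.2627 Y180.9967
M3 S903
G1 X118.3825 Y135.8821 F980
G1 X62.2569 Y48.9070 F980
G1 X158.2145 Y203.7157 F980
M5
G0 X58.2068 Y13.5466
M3 S903
G1 X70.6971 Y163.7167 F980
G1 X44.0522 Y16.4557 F980
G1 X58.2068 Y13.5466 F980
M5
G0 X0.0000 Y0.0000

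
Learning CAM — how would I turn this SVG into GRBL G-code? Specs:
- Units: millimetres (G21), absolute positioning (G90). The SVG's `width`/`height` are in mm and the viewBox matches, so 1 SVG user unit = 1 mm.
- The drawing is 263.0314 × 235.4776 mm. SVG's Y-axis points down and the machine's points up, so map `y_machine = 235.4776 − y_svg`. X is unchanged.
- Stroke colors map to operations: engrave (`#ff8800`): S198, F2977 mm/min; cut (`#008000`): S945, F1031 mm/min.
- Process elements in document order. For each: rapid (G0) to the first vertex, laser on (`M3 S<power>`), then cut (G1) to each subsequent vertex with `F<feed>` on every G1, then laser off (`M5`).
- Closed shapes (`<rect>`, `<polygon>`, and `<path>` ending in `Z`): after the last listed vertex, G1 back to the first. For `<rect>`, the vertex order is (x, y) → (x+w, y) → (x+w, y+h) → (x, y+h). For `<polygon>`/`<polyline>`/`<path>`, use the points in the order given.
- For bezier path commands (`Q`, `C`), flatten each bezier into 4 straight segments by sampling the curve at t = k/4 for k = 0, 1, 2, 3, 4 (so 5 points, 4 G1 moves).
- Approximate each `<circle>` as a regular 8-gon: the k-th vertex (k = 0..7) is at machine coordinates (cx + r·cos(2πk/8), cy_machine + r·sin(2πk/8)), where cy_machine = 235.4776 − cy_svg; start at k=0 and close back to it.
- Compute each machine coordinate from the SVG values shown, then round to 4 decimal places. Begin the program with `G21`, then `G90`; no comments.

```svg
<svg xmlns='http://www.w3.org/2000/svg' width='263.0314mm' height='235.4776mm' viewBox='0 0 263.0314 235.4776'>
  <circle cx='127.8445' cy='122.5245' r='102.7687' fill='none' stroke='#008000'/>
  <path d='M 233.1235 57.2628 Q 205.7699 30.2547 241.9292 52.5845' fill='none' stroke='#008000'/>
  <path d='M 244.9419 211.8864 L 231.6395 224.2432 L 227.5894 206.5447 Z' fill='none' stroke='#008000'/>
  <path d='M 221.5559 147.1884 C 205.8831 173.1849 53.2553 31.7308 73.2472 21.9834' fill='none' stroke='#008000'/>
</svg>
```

Since the viewBox matches the mm dimensions, user units are millimetres directly. The only transform is the Y-flip y_m = 235.4776 − y_svg.

Shape 1 is a circle drawn with `<circle>`. Its stroke #008000 means cut at S945, F1031. After flipping Y the toolpath is (230.6132,112.9531) → (200.5129,185.6215) → (127.8445,215.7218) → (55.1761,185.6215) → (25.0758,112.9531) → (55.1761,40.2847) → (127.8445,10.1844) → (200.5129,40.2847) → (230.6132,112.9531), returning to the start.

Shape 2 is a quadratic bezier drawn with `<path>`. Its stroke #008000 means cut at S945, F1031. After flipping Y the toolpath is (233.1235,178.2148) → (223.4163,188.6352) → (221.6481,192.8884) → (227.8191,190.9744) → (241.9292,182.8931).

Shape 3 is a regular polygon drawn with `<path>`. Its stroke #008000 means cut at S945, F1031. After flipping Y the toolpath is (244.9419,23.5912) → (231.6395,11.2344) → (227.5894,28.9329) → (244.9419,23.5912), returning to the start.

Shape 4 is a cubic bezier drawn with `<path>`. Its stroke #008000 means cut at S945, F1031. After flipping Y the toolpath is (221.5559,88.2892) → (188.9593,95.5145) → (134.0273,137.4877) → (85.7824,186.1630) → (73.2472,213.4942).

G21
G90
G0 X230.6132 Y112.9531
M3 S945
G1 X200.5129 Y185.6215 F1031
G1 X127.8445 Y215.7218 F1031
G1 X55.1761 Y185.6215 F1031
G1 X25.0758 Y112.9531 F1031
G1 X55.1761 Y40.2847 F1031
G1 X127.8445 Y10.1844 F1031
G1 X200.5129 Y40.2847 F1031
G1 X230.6132 Y112.9531 F1031
M5
G0 X233.1235 Y178.2148
M3 S945
G1 X223.4163 Y188.6352 F1031
G1 X221.6481 Y192.8884 F1031
G1 X227.8191 Y190.9744 F1031
G1 X241.9292 Y182.8931 F1031
M5
G0 X244.9419 Y23.5912
M3 S945
G1 X231.6395 Y11.2344 F1031
G1 X227.5894 Y28.9329 F1031
G1 X244.9419 Y23.5912 F1031
M5
G0 X221.5559 Y88.2892
M3 S945
G1 X188.9593 Y95.5145 F1031
G1 X134.0273 Y137.4877 F1031
G1 X85.7824 Y186.1630 F1031
G1 X73.2472 Y213.4942 F1031
M5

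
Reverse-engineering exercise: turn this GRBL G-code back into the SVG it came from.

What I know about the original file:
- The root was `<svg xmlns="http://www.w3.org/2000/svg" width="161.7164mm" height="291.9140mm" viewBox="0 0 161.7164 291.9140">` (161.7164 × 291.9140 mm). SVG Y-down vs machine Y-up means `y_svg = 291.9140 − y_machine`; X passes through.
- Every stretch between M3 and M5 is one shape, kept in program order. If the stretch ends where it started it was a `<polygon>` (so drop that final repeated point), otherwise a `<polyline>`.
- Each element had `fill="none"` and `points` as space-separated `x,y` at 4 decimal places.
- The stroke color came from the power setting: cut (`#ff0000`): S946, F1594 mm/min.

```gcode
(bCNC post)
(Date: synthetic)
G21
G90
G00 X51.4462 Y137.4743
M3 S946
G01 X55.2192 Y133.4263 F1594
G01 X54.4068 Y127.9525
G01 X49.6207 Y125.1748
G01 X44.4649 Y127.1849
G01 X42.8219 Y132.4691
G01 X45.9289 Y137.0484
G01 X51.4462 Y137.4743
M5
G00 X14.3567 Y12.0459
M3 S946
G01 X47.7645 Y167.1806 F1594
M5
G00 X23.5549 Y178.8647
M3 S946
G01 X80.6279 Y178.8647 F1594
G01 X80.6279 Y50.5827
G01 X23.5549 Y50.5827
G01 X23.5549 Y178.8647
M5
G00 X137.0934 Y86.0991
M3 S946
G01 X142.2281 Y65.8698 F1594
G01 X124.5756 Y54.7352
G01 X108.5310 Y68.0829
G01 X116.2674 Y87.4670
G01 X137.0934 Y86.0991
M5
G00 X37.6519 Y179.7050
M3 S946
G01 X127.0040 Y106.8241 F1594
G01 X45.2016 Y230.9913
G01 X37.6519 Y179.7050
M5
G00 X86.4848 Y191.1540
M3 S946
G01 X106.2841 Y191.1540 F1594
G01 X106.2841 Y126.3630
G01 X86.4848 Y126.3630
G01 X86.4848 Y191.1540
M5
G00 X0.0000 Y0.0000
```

<svg xmlns="http://www.w3.org/2000/svg" width="161.7164mm" height="291.9140mm" viewBox="0 0 161.7164 291.9140">
  <polygon points="51.4462,154.4397 55.2192,158.4877 54.4068,163.9615 49.6207,166.7392 44.4649,164.7291 42.8219,159.4449 45.9289,154.8656" fill="none" stroke="#ff0000"/>
  <polyline points="14.3567,279.8681 47.7645,124.7334" fill="none" stroke="#ff0000"/>
  <polygon points="23.5549,113.0493 80.6279,113.0493 80.6279,241.3313 23.5549,241.3313" fill="none" stroke="#ff0000"/>
  <polygon points="137.0934,205.8149 142.2281,226.0442 124.5756,237.1788 108.5310,223.8311 116.2674,204.4470" fill="none" stroke="#ff0000"/>
  <polygon points="37.6519,112.2090 127.0040,185.0899 45.2016,60.9227" fill="none" stroke="#ff0000"/>
  <polygon points="86.4848,100.7600 106.2841,100.7600 106.2841,165.5510 86.4848,165.5510" fill="none" stroke="#ff0000"/>
</svg>

y_svg = 291.9140 − y_m. Every run uses S946, so all elements get stroke `#ff0000` (cut).

[1] closed run; points: 51.4462,154.4397 55.2192,158.4877 54.4068,163.9615 49.6207,166.7392 44.4649,164.7291 42.8219,159.4449 45.9289,154.8656

[2] open run; points: 14.3567,279.8681 47.7645,124.7334

[3] closed run; points: 23.5549,113.0493 80.6279,113.0493 80.6279,241.3313 23.5549,241.3313

[4] closed run; points: 137.0934,205.8149 142.2281,226.0442 124.5756,237.1788 108.5310,223.8311 116.2674,204.4470

[5] closed run; points: 37.6519,112.2090 127.0040,185.0899 45.2016,60.9227

[6] closed run; points: 86.4848,100.7600 106.2841,100.7600 106.2841,165.5510 86.4848,165.5510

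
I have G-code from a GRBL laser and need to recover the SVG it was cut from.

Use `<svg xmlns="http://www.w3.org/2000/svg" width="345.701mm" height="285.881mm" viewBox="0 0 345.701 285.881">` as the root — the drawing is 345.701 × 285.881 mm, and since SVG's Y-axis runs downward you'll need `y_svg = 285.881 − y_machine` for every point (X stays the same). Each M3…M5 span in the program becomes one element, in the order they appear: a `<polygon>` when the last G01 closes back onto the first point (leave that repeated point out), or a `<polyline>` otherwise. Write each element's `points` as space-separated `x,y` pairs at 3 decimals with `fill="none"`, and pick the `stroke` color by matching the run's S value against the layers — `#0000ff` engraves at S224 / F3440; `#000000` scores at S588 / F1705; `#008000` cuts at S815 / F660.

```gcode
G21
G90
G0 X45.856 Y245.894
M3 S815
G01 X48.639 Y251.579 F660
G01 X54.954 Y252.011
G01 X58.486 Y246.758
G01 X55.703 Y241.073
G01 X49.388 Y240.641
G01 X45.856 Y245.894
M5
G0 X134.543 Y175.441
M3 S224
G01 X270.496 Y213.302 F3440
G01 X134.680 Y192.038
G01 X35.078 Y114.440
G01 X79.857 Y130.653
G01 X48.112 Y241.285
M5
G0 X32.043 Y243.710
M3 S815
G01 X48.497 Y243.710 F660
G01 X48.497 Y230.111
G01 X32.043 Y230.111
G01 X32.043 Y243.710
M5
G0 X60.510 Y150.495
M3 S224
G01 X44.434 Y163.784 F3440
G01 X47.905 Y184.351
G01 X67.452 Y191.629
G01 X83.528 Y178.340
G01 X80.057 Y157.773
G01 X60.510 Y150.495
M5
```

y_svg = 285.881 − y_m.

[1] S815→`#008000` (cut); closed run; points: 45.856,39.987 48.639,34.302 54.954,33.870 58.486,39.123 55.703,44.808 49.388,45.240

[2] S224→`#0000ff` (engrave); open run; points: 134.543,110.440 270.496,72.579 134.680,93.843 35.078,171.441 79.857,155.228 48.112,44.596

[3] S815→`#008000` (cut); closed run; points: 32.043,42.171 48.497,42.171 48.497,55.770 32.043,55.770

[4] S224→`#0000ff` (engrave); closed run; points: 60.510,135.386 44.434,122.097 47.905,101.530 67.452,94.252 83.528,107.541 80.057,128.108

<svg xmlns="http://www.w3.org/2000/svg" width="345.701mm" height="285.881mm" viewBox="0 0 345.701 285.881">
  <polygon points="45.856,39.987 48.639,34.302 54.954,33.870 58.486,39.123 55.703,44.808 49.388,45.240" fill="none" stroke="#008000"/>
  <polyline points="134.543,110.440 270.496,72.579 134.680,93.843 35.078,171.441 79.857,155.228 48.112,44.596" fill="none" stroke="#0000ff"/>
  <polygon points="32.043,42.171 48.497,42.171 48.497,55.770 32.043,55.770" fill="none" stroke="#008000"/>
  <polygon points="60.510,135.386 44.434,122.097 47.905,101.530 67.452,94.252 83.528,107.541 80.057,128.108" fill="none" stroke="#0000ff"/>
</svg>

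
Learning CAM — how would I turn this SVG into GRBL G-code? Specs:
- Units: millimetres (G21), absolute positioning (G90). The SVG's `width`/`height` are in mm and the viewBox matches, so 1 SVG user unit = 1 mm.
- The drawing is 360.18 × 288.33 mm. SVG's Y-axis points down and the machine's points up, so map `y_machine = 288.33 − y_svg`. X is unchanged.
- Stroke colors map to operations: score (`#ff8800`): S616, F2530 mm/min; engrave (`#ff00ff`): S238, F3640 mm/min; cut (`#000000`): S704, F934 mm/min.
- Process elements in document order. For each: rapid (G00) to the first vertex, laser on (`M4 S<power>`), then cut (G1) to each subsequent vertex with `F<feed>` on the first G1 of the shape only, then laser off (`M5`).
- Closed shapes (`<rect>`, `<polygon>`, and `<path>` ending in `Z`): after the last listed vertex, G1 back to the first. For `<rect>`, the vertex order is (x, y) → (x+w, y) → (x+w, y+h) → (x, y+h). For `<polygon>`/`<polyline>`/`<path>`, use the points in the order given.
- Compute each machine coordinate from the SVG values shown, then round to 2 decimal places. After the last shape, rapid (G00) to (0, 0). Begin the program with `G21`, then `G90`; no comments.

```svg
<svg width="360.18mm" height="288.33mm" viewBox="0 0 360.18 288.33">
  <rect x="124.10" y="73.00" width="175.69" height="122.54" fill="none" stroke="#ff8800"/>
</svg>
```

Since the viewBox matches the mm dimensions, user units are millimetres directly. The only transform is the Y-flip y_m = 288.33 − y_svg.

Shape 1 is a rectangle drawn with `<rect>`. Its stroke #ff8800 means score at S616, F2530. After flipping Y the toolpath is (124.10,215.33) → (299.79,215.33) → (299.79,92.79) → (124.10,92.79) → (124.10,215.33), returning to the start.

G21
G90
G00 X124.10 Y215.33
M4 S616
G1 X299.79 Y215.33 F2530
G1 X299.79 Y92.79
G1 X124.10 Y92.79
G1 X124.10 Y215.33
M5
G00 X0.00 Y0.00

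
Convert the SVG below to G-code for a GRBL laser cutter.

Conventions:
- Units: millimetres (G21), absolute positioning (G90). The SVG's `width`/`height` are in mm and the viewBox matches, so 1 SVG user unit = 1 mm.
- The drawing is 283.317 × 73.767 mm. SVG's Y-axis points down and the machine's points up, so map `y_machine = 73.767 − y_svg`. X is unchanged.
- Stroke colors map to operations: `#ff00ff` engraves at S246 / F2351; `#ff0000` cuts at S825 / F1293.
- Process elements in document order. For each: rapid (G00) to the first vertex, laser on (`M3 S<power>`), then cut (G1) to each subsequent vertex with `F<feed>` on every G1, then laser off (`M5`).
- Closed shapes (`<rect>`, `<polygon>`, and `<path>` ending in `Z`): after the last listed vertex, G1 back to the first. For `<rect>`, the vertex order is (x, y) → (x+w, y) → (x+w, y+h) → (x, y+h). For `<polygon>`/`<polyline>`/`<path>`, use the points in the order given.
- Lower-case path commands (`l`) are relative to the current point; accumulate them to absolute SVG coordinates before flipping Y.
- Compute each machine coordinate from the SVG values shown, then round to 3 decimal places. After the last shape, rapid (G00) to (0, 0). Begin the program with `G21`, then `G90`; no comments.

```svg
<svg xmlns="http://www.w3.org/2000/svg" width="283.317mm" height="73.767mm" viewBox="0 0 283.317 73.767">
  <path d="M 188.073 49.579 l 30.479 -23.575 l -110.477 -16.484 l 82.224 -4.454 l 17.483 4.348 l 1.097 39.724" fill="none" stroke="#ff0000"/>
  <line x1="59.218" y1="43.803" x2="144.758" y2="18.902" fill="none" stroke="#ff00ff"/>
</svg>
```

1 u = 1 mm; y_m = 73.767 − y.

[1] `<path>` open polyline, #ff0000→cut S825 F1293: (188.073,24.188) → (218.552,47.763) → (108.075,64.247) → (190.299,68.701) → (207.782,64.353) → (208.879,24.629)

[2] `<line>` line segment, #ff00ff→engrave S246 F2351: (59.218,29.964) → (144.758,54.865)

G21
G90
G00 X188.073 Y24.188
M3 S825
G1 X218.552 Y47.763 F1293
G1 X108.075 Y64.247 F1293
G1 X190.299 Y68.701 F1293
G1 X207.782 Y64.353 F1293
G1 X208.879 Y24.629 F1293
M5
G00 X59.218 Y29.964
M3 S246
G1 X144.758 Y54.865 F2351
M5
G00 X0.000 Y0.000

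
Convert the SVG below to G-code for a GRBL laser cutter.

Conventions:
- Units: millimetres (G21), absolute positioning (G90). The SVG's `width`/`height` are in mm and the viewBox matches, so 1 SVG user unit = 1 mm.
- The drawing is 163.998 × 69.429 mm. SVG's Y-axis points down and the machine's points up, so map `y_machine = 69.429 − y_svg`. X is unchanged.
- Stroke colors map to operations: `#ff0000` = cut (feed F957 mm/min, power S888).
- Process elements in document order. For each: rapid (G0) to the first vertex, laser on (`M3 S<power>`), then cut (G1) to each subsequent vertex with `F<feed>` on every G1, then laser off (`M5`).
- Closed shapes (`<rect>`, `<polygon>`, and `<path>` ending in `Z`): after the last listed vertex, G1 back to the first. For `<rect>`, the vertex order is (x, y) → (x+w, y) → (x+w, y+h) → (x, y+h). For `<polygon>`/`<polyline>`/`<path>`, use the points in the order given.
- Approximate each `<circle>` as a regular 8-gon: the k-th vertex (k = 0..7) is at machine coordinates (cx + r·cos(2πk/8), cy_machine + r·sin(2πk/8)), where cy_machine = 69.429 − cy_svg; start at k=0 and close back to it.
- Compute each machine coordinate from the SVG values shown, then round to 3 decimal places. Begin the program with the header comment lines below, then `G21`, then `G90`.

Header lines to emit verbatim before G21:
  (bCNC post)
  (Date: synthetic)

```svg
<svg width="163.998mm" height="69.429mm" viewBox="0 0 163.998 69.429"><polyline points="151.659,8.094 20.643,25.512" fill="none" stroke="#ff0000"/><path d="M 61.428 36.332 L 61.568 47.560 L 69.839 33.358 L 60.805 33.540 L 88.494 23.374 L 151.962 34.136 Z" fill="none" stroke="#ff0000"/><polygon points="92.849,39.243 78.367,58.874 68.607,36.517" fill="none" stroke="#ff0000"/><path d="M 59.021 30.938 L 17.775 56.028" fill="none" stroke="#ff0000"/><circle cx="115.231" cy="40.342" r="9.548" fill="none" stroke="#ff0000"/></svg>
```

1 u = 1 mm; y_m = 69.429 − y.

[1] `<polyline>` line segment, #ff0000→cut S888 F957: (151.659,61.335) → (20.643,43.917)

[2] `<path>` closed polygon, #ff0000→cut S888 F957: (61.428,33.097) → (61.568,21.869) → (69.839,36.071) → (60.805,35.889) → (88.494,46.055) → (151.962,35.293) → (61.428,33.097) (closed)

[3] `<polygon>` regular polygon, #ff0000→cut S888 F957: (92.849,30.186) → (78.367,10.555) → (68.607,32.912) → (92.849,30.186) (closed)

[4] `<path>` line segment, #ff0000→cut S888 F957: (59.021,38.491) → (17.775,13.401)

[5] `<circle>` circle, #ff0000→cut S888 F957: (124.779,29.087) → (121.982,35.838) → (115.231,38.635) → (108.480,35.838) → (105.683,29.087) → (108.480,22.336) → (115.231,19.539) → (121.982,22.336) → (124.779,29.087) (closed)

(bCNC post)
(Date: synthetic)
G21
G90
G0 X151.659 Y61.335
M3 S888
G1 X20.643 Y43.917 F957
M5
G0 X61.428 Y33.097
M3 S888
G1 X61.568 Y21.869 F957
G1 X69.839 Y36.071 F957
G1 X60.805 Y35.889 F957
G1 X88.494 Y46.055 F957
G1 X151.962 Y35.293 F957
G1 X61.428 Y33.097 F957
M5
G0 X92.849 Y30.186
M3 S888
G1 X78.367 Y10.555 F957
G1 X68.607 Y32.912 F957
G1 X92.849 Y30.186 F957
M5
G0 X59.021 Y38.491
M3 S888
G1 X17.775 Y13.401 F957
M5
G0 X124.779 Y29.087
M3 S888
G1 X121.982 Y35.838 F957
G1 X115.231 Y38.635 F957
G1 X108.480 Y35.838 F957
G1 X105.683 Y29.087 F957
G1 X108.480 Y22.336 F957
G1 X115.231 Y19.539 F957
G1 X121.982 Y22.336 F957
G1 X124.779 Y29.087 F957
M5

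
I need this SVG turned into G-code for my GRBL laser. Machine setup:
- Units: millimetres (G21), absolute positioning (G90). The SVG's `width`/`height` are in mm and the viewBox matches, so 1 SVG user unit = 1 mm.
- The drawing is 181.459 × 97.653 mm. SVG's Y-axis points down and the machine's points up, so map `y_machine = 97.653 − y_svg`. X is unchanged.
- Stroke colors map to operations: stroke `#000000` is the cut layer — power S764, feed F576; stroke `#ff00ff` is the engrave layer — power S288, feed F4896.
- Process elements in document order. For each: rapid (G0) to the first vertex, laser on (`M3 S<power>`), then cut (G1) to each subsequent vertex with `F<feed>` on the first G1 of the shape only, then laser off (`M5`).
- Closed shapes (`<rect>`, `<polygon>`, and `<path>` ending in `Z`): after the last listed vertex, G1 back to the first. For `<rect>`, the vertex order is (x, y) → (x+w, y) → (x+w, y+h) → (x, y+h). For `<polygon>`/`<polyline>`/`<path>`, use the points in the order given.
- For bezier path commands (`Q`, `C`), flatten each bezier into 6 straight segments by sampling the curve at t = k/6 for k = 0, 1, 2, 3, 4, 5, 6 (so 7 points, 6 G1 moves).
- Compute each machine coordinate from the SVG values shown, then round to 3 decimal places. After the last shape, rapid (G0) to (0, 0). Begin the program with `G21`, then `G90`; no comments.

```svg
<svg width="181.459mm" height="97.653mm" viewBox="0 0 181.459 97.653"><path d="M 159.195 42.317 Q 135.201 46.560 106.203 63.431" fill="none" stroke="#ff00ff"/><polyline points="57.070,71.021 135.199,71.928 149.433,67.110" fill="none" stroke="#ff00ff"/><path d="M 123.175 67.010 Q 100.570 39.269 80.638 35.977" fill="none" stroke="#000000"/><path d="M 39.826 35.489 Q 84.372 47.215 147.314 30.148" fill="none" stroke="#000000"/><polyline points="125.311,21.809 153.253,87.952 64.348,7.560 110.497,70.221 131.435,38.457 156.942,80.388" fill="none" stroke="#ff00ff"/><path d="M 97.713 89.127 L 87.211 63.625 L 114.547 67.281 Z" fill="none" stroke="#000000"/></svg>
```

Since the viewBox matches the mm dimensions, user units are millimetres directly. The only transform is the Y-flip y_m = 97.653 − y_svg.

Shape 1 is a quadratic bezier drawn with `<path>`. Its stroke #ff00ff means engrave at S288, F4896. After flipping Y the toolpath is (159.195,55.336) → (151.058,53.571) → (142.643,51.104) → (133.950,47.936) → (124.979,44.066) → (115.730,39.495) → (106.203,34.222).

Shape 2 is a open polyline drawn with `<polyline>`. Its stroke #ff00ff means engrave at S288, F4896. After flipping Y the toolpath is (57.070,26.632) → (135.199,25.725) → (149.433,30.543).

Shape 3 is a quadratic bezier drawn with `<path>`. Its stroke #000000 means cut at S764, F576. After flipping Y the toolpath is (123.175,30.643) → (115.714,39.211) → (108.402,46.420) → (101.238,52.272) → (94.223,56.765) → (87.356,59.900) → (80.638,61.676).

Shape 4 is a quadratic bezier drawn with `<path>`. Its stroke #000000 means cut at S764, F576. After flipping Y the toolpath is (39.826,62.164) → (55.186,59.055) → (71.567,57.546) → (88.971,57.636) → (107.397,59.326) → (126.844,62.616) → (147.314,67.505).

Shape 5 is a open polyline drawn with `<polyline>`. Its stroke #ff00ff means engrave at S288, F4896. After flipping Y the toolpath is (125.311,75.844) → (153.253,9.701) → (64.348,90.093) → (110.497,27.432) → (131.435,59.196) → (156.942,17.265).

Shape 6 is a regular polygon drawn with `<path>`. Its stroke #000000 means cut at S764, F576. After flipping Y the toolpath is (97.713,8.526) → (87.211,34.028) → (114.547,30.372) → (97.713,8.526), returning to the start.

G21
G90
G0 X159.195 Y55.336
M3 S288
G1 X151.058 Y53.571 F4896
G1 X142.643 Y51.104
G1 X133.950 Y47.936
G1 X124.979 Y44.066
G1 X115.730 Y39.495
G1 X106.203 Y34.222
M5
G0 X57.070 Y26.632
M3 S288
G1 X135.199 Y25.725 F4896
G1 X149.433 Y30.543
M5
G0 X123.175 Y30.643
M3 S764
G1 X115.714 Y39.211 F576
G1 X108.402 Y46.420
G1 X101.238 Y52.272
G1 X94.223 Y56.765
G1 X87.356 Y59.900
G1 X80.638 Y61.676
M5
G0 X39.826 Y62.164
M3 S764
G1 X55.186 Y59.055 F576
G1 X71.567 Y57.546
G1 X88.971 Y57.636
G1 X107.397 Y59.326
G1 X126.844 Y62.616
G1 X147.314 Y67.505
M5
G0 X125.311 Y75.844
M3 S288
G1 X153.253 Y9.701 F4896
G1 X64.348 Y90.093
G1 X110.497 Y27.432
G1 X131.435 Y59.196
G1 X156.942 Y17.265
M5
G0 X97.713 Y8.526
M3 S764
G1 X87.211 Y34.028 F576
G1 X114.547 Y30.372
G1 X97.713 Y8.526
M5
G0 X0.000 Y0.000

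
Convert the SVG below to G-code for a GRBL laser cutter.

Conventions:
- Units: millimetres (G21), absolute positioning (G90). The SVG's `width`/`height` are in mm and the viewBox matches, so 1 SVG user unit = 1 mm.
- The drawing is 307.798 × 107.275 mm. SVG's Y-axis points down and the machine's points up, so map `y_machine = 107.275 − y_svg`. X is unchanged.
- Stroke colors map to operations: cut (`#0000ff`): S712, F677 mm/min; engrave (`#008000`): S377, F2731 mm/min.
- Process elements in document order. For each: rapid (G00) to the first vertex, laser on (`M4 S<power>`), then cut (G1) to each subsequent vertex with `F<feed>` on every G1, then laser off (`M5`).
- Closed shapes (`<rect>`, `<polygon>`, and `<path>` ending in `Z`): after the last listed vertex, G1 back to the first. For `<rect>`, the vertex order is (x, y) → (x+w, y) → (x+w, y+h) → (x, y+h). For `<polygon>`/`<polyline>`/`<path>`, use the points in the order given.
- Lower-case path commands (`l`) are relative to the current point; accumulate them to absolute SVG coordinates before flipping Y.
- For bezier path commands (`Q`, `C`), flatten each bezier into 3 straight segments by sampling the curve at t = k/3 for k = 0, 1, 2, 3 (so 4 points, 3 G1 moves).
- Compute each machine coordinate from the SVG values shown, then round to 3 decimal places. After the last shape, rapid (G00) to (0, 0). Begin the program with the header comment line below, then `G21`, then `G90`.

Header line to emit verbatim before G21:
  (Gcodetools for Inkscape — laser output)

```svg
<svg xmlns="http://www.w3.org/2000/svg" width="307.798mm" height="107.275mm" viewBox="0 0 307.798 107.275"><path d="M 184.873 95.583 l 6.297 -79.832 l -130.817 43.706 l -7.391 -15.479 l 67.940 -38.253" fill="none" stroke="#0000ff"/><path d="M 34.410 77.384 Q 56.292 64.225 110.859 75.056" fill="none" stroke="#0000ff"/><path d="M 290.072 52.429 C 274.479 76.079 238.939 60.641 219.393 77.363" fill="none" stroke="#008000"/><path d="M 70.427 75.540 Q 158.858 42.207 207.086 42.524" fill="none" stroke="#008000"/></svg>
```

(Gcodetools for Inkscape — laser output)
G21
G90
G00 X184.873 Y11.692
M4 S712
G1 X191.170 Y91.524 F677
G1 X60.353 Y47.818 F677
G1 X52.962 Y63.297 F677
G1 X120.902 Y101.550 F677
M5
G00 X34.410 Y29.891
M4 S712
G1 X52.630 Y35.998 F677
G1 X78.113 Y36.774 F677
G1 X110.859 Y32.219 F677
M5
G00 X290.072 Y54.846
M4 S377
G1 X269.161 Y41.587 F2731
G1 X242.939 Y38.553 F2731
G1 X219.393 Y29.912 F2731
M5
G00 X70.427 Y31.735
M4 S377
G1 X124.914 Y50.218 F2731
G1 X170.467 Y61.223 F2731
G1 X207.086 Y64.751 F2731
M5
G00 X0.000 Y0.000

1 u = 1 mm; y_m = 107.275 − y.

[1] `<path>` open polyline, #0000ff→cut S712 F677: (184.873,11.692) → (191.170,91.524) → (60.353,47.818) → (52.962,63.297) → (120.902,101.550)

[2] `<path>` quadratic bezier, #0000ff→cut S712 F677: (34.410,29.891) → (52.630,35.998) → (78.113,36.774) → (110.859,32.219)

[3] `<path>` cubic bezier, #008000→engrave S377 F2731: (290.072,54.846) → (269.161,41.587) → (242.939,38.553) → (219.393,29.912)

[4] `<path>` quadratic bezier, #008000→engrave S377 F2731: (70.427,31.735) → (124.914,50.218) → (170.467,61.223) → (207.086,64.751)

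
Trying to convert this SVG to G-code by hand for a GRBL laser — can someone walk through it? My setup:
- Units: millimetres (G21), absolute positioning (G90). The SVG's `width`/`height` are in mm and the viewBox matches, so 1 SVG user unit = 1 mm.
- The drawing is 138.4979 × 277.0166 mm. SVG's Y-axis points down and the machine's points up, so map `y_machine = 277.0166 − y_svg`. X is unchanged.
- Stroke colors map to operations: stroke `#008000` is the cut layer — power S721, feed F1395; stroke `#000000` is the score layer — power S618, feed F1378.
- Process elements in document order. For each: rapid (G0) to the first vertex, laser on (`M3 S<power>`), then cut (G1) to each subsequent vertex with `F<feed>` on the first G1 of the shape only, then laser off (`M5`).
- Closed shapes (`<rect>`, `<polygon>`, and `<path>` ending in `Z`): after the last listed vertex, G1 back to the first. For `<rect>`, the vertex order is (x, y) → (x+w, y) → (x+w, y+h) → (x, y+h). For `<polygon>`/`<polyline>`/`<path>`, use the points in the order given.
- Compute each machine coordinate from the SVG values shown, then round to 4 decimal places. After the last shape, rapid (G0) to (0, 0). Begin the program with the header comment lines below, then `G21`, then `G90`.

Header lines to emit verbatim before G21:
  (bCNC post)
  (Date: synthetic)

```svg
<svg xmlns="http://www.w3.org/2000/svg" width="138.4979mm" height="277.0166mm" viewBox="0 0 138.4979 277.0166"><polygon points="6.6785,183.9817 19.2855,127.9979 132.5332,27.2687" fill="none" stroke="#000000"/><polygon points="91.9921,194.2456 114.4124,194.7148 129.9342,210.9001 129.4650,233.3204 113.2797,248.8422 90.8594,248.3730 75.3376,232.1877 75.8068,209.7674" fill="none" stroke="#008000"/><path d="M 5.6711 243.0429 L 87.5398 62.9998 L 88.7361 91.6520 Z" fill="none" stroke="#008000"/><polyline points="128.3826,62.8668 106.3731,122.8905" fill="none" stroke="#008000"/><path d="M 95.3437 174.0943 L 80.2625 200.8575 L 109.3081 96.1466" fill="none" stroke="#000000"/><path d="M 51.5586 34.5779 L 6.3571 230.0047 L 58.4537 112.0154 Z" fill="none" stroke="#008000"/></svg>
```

(bCNC post)
(Date: synthetic)
G21
G90
G0 X6.6785 Y93.0349
M3 S618
G1 X19.2855 Y149.0187 F1378
G1 X132.5332 Y249.7479
G1 X6.6785 Y93.0349
M5
G0 X91.9921 Y82.7710
M3 S721
G1 X114.4124 Y82.3018 F1395
G1 X129.9342 Y66.1165
G1 X129.4650 Y43.6962
G1 X113.2797 Y28.1744
G1 X90.8594 Y28.6436
G1 X75.3376 Y44.8289
G1 X75.8068 Y67.2492
G1 X91.9921 Y82.7710
M5
G0 X5.6711 Y33.9737
M3 S721
G1 X87.5398 Y214.0168 F1395
G1 X88.7361 Y185.3646
G1 X5.6711 Y33.9737
M5
G0 X128.3826 Y214.1498
M3 S721
G1 X106.3731 Y154.1261 F1395
M5
G0 X95.3437 Y102.9223
M3 S618
G1 X80.2625 Y76.1591 F1378
G1 X109.3081 Y180.8700
M5
G0 X51.5586 Y242.4387
M3 S721
G1 X6.3571 Y47.0119 F1395
G1 X58.4537 Y165.0012
G1 X51.5586 Y242.4387
M5
G0 X0.0000 Y0.0000

1 u = 1 mm; y_m = 277.0166 − y.

[1] `<polygon>` closed polygon, #000000→score S618 F1378: (6.6785,93.0349) → (19.2855,149.0187) → (132.5332,249.7479) → (6.6785,93.0349) (closed)

[2] `<polygon>` regular polygon, #008000→cut S721 F1395: (91.9921,82.7710) → (114.4124,82.3018) → (129.9342,66.1165) → (129.4650,43.6962) → (113.2797,28.1744) → (90.8594,28.6436) → (75.3376,44.8289) → (75.8068,67.2492) → (91.9921,82.7710) (closed)

[3] `<path>` closed polygon, #008000→cut S721 F1395: (5.6711,33.9737) → (87.5398,214.0168) → (88.7361,185.3646) → (5.6711,33.9737) (closed)

[4] `<polyline>` line segment, #008000→cut S721 F1395: (128.3826,214.1498) → (106.3731,154.1261)

[5] `<path>` open polyline, #000000→score S618 F1378: (95.3437,102.9223) → (80.2625,76.1591) → (109.3081,180.8700)

[6] `<path>` closed polygon, #008000→cut S721 F1395: (51.5586,242.4387) → (6.3571,47.0119) → (58.4537,165.0012) → (51.5586,242.4387) (closed)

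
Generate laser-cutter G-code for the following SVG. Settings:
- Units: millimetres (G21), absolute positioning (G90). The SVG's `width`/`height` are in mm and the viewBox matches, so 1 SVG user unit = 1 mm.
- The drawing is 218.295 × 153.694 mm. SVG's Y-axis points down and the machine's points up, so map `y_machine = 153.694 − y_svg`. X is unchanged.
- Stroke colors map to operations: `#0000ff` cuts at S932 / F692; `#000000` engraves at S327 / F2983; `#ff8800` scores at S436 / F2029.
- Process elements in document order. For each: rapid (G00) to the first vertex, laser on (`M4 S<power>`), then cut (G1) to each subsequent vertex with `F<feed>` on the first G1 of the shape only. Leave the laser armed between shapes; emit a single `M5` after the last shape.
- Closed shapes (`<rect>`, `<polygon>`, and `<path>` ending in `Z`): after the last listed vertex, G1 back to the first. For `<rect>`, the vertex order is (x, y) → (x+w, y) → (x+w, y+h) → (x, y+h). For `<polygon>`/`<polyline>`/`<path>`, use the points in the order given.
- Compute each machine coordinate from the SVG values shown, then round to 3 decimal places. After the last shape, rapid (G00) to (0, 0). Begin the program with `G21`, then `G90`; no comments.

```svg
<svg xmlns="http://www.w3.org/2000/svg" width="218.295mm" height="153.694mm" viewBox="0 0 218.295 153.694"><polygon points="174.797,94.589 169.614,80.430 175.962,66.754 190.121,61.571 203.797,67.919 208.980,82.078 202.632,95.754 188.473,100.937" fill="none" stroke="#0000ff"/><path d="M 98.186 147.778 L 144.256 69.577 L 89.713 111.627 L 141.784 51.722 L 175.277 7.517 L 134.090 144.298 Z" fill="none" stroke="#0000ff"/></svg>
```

G21
G90
G00 X174.797 Y59.105
M4 S932
G1 X169.614 Y73.264 F692
G1 X175.962 Y86.940
G1 X190.121 Y92.123
G1 X203.797 Y85.775
G1 X208.980 Y71.616
G1 X202.632 Y57.940
G1 X188.473 Y52.757
G1 X174.797 Y59.105
G00 X98.186 Y5.916
M4 S932
G1 X144.256 Y84.117 F692
G1 X89.713 Y42.067
G1 X141.784 Y101.972
G1 X175.277 Y146.177
G1 X134.090 Y9.396
G1 X98.186 Y5.916
M5
G00 X0.000 Y0.000

viewBox `0 0 218.295 153.694` with mm width/height → 1 unit = 1 mm. Flip: y_m = 153.694 − y_svg.

**Shape 1** — `<polygon>` regular polygon, stroke `#0000ff` → cut (S932, F692). Machine vertices: (174.797,59.105) → (169.614,73.264) → (175.962,86.940) → (190.121,92.123) → (203.797,85.775) → (208.980,71.616) → (202.632,57.940) → (188.473,52.757) → (174.797,59.105). Closed: final G1 returns to the first vertex.

**Shape 2** — `<path>` closed polygon, stroke `#0000ff` → cut (S932, F692). Machine vertices: (98.186,5.916) → (144.256,84.117) → (89.713,42.067) → (141.784,101.972) → (175.277,146.177) → (134.090,9.396) → (98.186,5.916). Closed: final G1 returns to the first vertex.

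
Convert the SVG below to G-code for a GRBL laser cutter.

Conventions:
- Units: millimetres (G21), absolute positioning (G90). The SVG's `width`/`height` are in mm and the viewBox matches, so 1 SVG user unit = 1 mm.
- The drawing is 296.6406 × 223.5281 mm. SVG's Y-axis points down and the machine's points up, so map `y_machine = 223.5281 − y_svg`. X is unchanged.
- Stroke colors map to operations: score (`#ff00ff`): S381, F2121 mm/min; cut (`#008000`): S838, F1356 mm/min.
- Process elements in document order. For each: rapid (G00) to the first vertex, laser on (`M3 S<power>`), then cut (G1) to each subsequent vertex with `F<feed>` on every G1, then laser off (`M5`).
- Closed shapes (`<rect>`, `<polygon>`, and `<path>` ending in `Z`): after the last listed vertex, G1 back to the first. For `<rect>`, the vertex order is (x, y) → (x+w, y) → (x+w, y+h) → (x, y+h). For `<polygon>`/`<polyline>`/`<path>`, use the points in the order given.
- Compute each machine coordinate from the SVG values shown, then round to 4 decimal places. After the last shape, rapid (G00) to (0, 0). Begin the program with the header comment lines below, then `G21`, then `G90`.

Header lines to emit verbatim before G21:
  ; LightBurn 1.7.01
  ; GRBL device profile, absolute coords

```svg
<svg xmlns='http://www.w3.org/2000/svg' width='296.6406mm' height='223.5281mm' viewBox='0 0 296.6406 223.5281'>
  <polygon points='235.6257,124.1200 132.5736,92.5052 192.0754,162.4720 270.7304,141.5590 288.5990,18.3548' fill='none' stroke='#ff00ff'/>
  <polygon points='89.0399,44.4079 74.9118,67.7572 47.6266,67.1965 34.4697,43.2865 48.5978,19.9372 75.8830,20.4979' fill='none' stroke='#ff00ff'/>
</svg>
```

viewBox `0 0 296.6406 223.5281` with mm width/height → 1 unit = 1 mm. Flip: y_m = 223.5281 − y_svg.

**Shape 1** — `<polygon>` closed polygon, stroke `#ff00ff` → score (S381, F2121). Machine vertices: (235.6257,99.4081) → (132.5736,131.0229) → (192.0754,61.0561) → (270.7304,81.9691) → (288.5990,205.1733) → (235.6257,99.4081). Closed: final G1 returns to the first vertex.

**Shape 2** — `<polygon>` regular polygon, stroke `#ff00ff` → score (S381, F2121). Machine vertices: (89.0399,179.1202) → (74.9118,155.7709) → (47.6266,156.3316) → (34.4697,180.2416) → (48.5978,203.5909) → (75.8830,203.0302) → (89.0399,179.1202). Closed: final G1 returns to the first vertex.

; LightBurn 1.7.01
; GRBL device profile, absolute coords
G21
G90
G00 X235.6257 Y99.4081
M3 S381
G1 X132.5736 Y131.0229 F2121
G1 X192.0754 Y61.0561 F2121
G1 X270.7304 Y81.9691 F2121
G1 X288.5990 Y205.1733 F2121
G1 X235.6257 Y99.4081 F2121
M5
G00 X89.0399 Y179.1202
M3 S381
G1 X74.9118 Y155.7709 F2121
G1 X47.6266 Y156.3316 F2121
G1 X34.4697 Y180.2416 F2121
G1 X48.5978 Y203.5909 F2121
G1 X75.8830 Y203.0302 F2121
G1 X89.0399 Y179.1202 F2121
M5
G00 X0.0000 Y0.0000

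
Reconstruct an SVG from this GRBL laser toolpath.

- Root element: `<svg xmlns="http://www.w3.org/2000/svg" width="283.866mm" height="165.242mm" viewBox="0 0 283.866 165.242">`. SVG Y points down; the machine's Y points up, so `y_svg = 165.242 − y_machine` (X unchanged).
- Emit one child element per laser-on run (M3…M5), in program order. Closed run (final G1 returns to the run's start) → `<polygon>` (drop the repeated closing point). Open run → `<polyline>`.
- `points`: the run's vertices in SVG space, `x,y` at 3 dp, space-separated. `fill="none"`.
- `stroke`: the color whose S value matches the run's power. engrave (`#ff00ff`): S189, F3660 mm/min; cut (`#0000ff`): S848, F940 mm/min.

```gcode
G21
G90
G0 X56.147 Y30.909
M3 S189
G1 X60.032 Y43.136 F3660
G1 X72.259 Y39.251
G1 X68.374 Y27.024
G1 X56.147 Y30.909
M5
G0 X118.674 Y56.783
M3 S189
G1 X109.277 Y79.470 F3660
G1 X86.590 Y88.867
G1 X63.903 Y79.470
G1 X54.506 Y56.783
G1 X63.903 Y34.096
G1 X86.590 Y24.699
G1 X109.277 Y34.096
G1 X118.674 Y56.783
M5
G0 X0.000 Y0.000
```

Each laser-on run becomes one SVG element. Flip Y back into SVG space with y_svg = 165.242 − y_machine. Every run uses S189, so all elements get stroke `#ff00ff` (engrave).

Run 1: The run returns to its start, so emit a `<polygon>` with points (Y-flipped): 56.147,134.333 60.032,122.106 72.259,125.991 68.374,138.218.

Run 2: The run returns to its start, so emit a `<polygon>` with points (Y-flipped): 118.674,108.459 109.277,85.772 86.590,76.375 63.903,85.772 54.506,108.459 63.903,131.146 86.590,140.543 109.277,131.146.

<svg xmlns="http://www.w3.org/2000/svg" width="283.866mm" height="165.242mm" viewBox="0 0 283.866 165.242">
  <polygon points="56.147,134.333 60.032,122.106 72.259,125.991 68.374,138.218" fill="none" stroke="#ff00ff"/>
  <polygon points="118.674,108.459 109.277,85.772 86.590,76.375 63.903,85.772 54.506,108.459 63.903,131.146 86.590,140.543 109.277,131.146" fill="none" stroke="#ff00ff"/>
</svg>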